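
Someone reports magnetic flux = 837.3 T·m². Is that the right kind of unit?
Yes

magnetic flux has SI base units: kg * m^2 / (A * s^2)
T·m² reduces to the same SI base units, so it is a valid unit for magnetic flux.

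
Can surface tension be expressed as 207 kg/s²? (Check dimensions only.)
Yes

surface tension has SI base units: kg / s^2
kg/s² reduces to the same SI base units, so it is a valid unit for surface tension.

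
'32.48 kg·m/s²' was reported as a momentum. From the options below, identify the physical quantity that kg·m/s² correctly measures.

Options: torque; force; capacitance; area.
force

momentum should have units dimensionally equivalent to kg * m / s (e.g. kg·m/s).
The given unit 'kg·m/s²' reduces to kg * m / s^2. Of the listed options, that is the dimensionality of force.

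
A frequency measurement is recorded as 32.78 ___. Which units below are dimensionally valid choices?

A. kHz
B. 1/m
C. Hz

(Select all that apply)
A, C

frequency has SI base units: 1 / s

Checking each option against 1 / s:
  A. kHz: ✓ matches
  B. 1/m: ✗ does not match
  C. Hz: ✓ matches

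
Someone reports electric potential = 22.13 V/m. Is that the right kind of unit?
No

electric potential has SI base units: kg * m^2 / (A * s^3)
V/m does NOT reduce to kg * m^2 / (A * s^3); a valid unit for electric potential would be e.g. V.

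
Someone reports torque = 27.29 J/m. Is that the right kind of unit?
No

torque has SI base units: kg * m^2 / s^2
J/m does NOT reduce to kg * m^2 / s^2; a valid unit for torque would be e.g. N·m.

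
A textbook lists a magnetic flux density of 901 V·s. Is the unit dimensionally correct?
No

magnetic flux density has SI base units: kg / (A * s^2)
V·s does NOT reduce to kg / (A * s^2); a valid unit for magnetic flux density would be e.g. T.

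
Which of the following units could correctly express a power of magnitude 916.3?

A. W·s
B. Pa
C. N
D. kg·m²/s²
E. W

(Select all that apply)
E

power has SI base units: kg * m^2 / s^3

Checking each option against kg * m^2 / s^3:
  A. W·s: ✗ does not match
  B. Pa: ✗ does not match
  C. N: ✗ does not match
  D. kg·m²/s²: ✗ does not match
  E. W: ✓ matches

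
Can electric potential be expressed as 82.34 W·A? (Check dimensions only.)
No

electric potential has SI base units: kg * m^2 / (A * s^3)
W·A does NOT reduce to kg * m^2 / (A * s^3); a valid unit for electric potential would be e.g. V.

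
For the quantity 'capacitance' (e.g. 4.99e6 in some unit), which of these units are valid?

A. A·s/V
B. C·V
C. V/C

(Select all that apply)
A

capacitance has SI base units: A^2 * s^4 / (kg * m^2)

Checking each option against A^2 * s^4 / (kg * m^2):
  A. A·s/V: ✓ matches
  B. C·V: ✗ does not match
  C. V/C: ✗ does not match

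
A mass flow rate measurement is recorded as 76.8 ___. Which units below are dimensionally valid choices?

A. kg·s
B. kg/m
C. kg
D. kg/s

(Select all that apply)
D

mass flow rate has SI base units: kg / s

Checking each option against kg / s:
  A. kg·s: ✗ does not match
  B. kg/m: ✗ does not match
  C. kg: ✗ does not match
  D. kg/s: ✓ matches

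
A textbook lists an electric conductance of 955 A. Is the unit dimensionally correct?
No

electric conductance has SI base units: A^2 * s^3 / (kg * m^2)
A does NOT reduce to A^2 * s^3 / (kg * m^2); a valid unit for electric conductance would be e.g. S.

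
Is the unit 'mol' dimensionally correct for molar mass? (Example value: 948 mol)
No

molar mass has SI base units: kg / mol
mol does NOT reduce to kg / mol; a valid unit for molar mass would be e.g. kg/mol.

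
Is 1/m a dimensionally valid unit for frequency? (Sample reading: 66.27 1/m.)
No

frequency has SI base units: 1 / s
1/m does NOT reduce to 1 / s; a valid unit for frequency would be e.g. Hz.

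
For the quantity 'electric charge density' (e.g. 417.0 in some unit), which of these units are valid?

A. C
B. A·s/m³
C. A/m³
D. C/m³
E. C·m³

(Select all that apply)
B, D

electric charge density has SI base units: A * s / m^3

Checking each option against A * s / m^3:
  A. C: ✗ does not match
  B. A·s/m³: ✓ matches
  C. A/m³: ✗ does not match
  D. C/m³: ✓ matches
  E. C·m³: ✗ does not match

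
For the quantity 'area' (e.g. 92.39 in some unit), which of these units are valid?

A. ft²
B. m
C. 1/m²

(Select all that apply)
A

area has SI base units: m^2

Checking each option against m^2:
  A. ft²: ✓ matches
  B. m: ✗ does not match
  C. 1/m²: ✗ does not match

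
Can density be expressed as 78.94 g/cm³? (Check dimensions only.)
Yes

density has SI base units: kg / m^3
g/cm³ reduces to the same SI base units, so it is a valid unit for density.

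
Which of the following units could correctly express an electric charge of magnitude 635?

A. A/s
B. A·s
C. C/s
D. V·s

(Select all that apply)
B

electric charge has SI base units: A * s

Checking each option against A * s:
  A. A/s: ✗ does not match
  B. A·s: ✓ matches
  C. C/s: ✗ does not match
  D. V·s: ✗ does not match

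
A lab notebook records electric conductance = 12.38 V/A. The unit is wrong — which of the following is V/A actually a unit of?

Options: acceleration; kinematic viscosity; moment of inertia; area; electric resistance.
electric resistance

electric conductance should have units dimensionally equivalent to A^2 * s^3 / (kg * m^2) (e.g. S).
The given unit 'V/A' reduces to kg * m^2 / (A^2 * s^3). Of the listed options, that is the dimensionality of electric resistance.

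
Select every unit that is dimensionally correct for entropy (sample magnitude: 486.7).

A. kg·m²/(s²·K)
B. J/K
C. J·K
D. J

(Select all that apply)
A, B

entropy has SI base units: kg * m^2 / (s^2 * K)

Checking each option against kg * m^2 / (s^2 * K):
  A. kg·m²/(s²·K): ✓ matches
  B. J/K: ✓ matches
  C. J·K: ✗ does not match
  D. J: ✗ does not match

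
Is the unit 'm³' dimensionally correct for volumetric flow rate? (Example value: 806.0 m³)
No

volumetric flow rate has SI base units: m^3 / s
m³ does NOT reduce to m^3 / s; a valid unit for volumetric flow rate would be e.g. m³/s.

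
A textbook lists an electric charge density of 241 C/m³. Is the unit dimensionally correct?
Yes

electric charge density has SI base units: A * s / m^3
C/m³ reduces to the same SI base units, so it is a valid unit for electric charge density.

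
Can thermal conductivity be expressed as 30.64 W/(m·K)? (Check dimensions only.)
Yes

thermal conductivity has SI base units: kg * m / (s^3 * K)
W/(m·K) reduces to the same SI base units, so it is a valid unit for thermal conductivity.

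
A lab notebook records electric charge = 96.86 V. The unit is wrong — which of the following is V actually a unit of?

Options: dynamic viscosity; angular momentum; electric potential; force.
electric potential

electric charge should have units dimensionally equivalent to A * s (e.g. C).
The given unit 'V' reduces to kg * m^2 / (A * s^3). Of the listed options, that is the dimensionality of electric potential.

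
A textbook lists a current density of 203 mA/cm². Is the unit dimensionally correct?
Yes

current density has SI base units: A / m^2
mA/cm² reduces to the same SI base units, so it is a valid unit for current density.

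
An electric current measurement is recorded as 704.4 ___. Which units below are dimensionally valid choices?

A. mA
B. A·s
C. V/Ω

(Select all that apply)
A, C

electric current has SI base units: A

Checking each option against A:
  A. mA: ✓ matches
  B. A·s: ✗ does not match
  C. V/Ω: ✓ matches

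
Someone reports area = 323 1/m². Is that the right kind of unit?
No

area has SI base units: m^2
1/m² does NOT reduce to m^2; a valid unit for area would be e.g. m².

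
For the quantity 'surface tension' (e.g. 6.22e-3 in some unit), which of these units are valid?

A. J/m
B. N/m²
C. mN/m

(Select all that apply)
C

surface tension has SI base units: kg / s^2

Checking each option against kg / s^2:
  A. J/m: ✗ does not match
  B. N/m²: ✗ does not match
  C. mN/m: ✓ matches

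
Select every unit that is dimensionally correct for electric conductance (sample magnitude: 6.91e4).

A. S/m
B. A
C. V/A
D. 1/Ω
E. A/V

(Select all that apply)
D, E

electric conductance has SI base units: A^2 * s^3 / (kg * m^2)

Checking each option against A^2 * s^3 / (kg * m^2):
  A. S/m: ✗ does not match
  B. A: ✗ does not match
  C. V/A: ✗ does not match
  D. 1/Ω: ✓ matches
  E. A/V: ✓ matches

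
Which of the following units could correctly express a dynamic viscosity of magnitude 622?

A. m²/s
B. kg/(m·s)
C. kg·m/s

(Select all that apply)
B

dynamic viscosity has SI base units: kg / (m * s)

Checking each option against kg / (m * s):
  A. m²/s: ✗ does not match
  B. kg/(m·s): ✓ matches
  C. kg·m/s: ✗ does not match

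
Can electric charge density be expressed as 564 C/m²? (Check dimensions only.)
No

electric charge density has SI base units: A * s / m^3
C/m² does NOT reduce to A * s / m^3; a valid unit for electric charge density would be e.g. C/m³.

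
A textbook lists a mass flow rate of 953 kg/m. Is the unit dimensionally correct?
No

mass flow rate has SI base units: kg / s
kg/m does NOT reduce to kg / s; a valid unit for mass flow rate would be e.g. kg/s.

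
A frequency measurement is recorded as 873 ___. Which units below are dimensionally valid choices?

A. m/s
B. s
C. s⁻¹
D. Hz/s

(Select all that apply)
C

frequency has SI base units: 1 / s

Checking each option against 1 / s:
  A. m/s: ✗ does not match
  B. s: ✗ does not match
  C. s⁻¹: ✓ matches
  D. Hz/s: ✗ does not match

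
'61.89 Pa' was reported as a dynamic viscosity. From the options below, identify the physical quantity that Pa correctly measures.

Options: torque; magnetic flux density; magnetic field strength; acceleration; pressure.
pressure

dynamic viscosity should have units dimensionally equivalent to kg / (m * s) (e.g. Pa·s).
The given unit 'Pa' reduces to kg / (m * s^2). Of the listed options, that is the dimensionality of pressure.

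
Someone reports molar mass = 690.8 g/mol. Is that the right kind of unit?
Yes

molar mass has SI base units: kg / mol
g/mol reduces to the same SI base units, so it is a valid unit for molar mass.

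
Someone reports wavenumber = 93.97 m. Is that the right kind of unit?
No

wavenumber has SI base units: 1 / m
m does NOT reduce to 1 / m; a valid unit for wavenumber would be e.g. 1/m.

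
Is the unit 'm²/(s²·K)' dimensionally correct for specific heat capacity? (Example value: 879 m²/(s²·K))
Yes

specific heat capacity has SI base units: m^2 / (s^2 * K)
m²/(s²·K) reduces to the same SI base units, so it is a valid unit for specific heat capacity.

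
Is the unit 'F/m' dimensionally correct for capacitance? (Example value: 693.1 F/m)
No

capacitance has SI base units: A^2 * s^4 / (kg * m^2)
F/m does NOT reduce to A^2 * s^4 / (kg * m^2); a valid unit for capacitance would be e.g. F.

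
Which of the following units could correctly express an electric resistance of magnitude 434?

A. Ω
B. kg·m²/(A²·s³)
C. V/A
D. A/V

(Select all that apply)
A, B, C

electric resistance has SI base units: kg * m^2 / (A^2 * s^3)

Checking each option against kg * m^2 / (A^2 * s^3):
  A. Ω: ✓ matches
  B. kg·m²/(A²·s³): ✓ matches
  C. V/A: ✓ matches
  D. A/V: ✗ does not match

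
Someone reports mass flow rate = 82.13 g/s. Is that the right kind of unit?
Yes

mass flow rate has SI base units: kg / s
g/s reduces to the same SI base units, so it is a valid unit for mass flow rate.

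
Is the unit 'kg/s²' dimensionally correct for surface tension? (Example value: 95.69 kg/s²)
Yes

surface tension has SI base units: kg / s^2
kg/s² reduces to the same SI base units, so it is a valid unit for surface tension.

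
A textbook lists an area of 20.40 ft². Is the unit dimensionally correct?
Yes

area has SI base units: m^2
ft² reduces to the same SI base units, so it is a valid unit for area.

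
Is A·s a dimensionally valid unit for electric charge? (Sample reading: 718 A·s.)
Yes

electric charge has SI base units: A * s
A·s reduces to the same SI base units, so it is a valid unit for electric charge.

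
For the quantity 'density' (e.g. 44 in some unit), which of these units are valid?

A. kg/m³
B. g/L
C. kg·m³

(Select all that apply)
A, B

density has SI base units: kg / m^3

Checking each option against kg / m^3:
  A. kg/m³: ✓ matches
  B. g/L: ✓ matches
  C. kg·m³: ✗ does not match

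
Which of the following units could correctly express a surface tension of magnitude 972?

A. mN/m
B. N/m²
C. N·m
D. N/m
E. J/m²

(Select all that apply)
A, D, E

surface tension has SI base units: kg / s^2

Checking each option against kg / s^2:
  A. mN/m: ✓ matches
  B. N/m²: ✗ does not match
  C. N·m: ✗ does not match
  D. N/m: ✓ matches
  E. J/m²: ✓ matches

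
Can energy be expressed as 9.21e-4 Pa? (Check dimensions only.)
No

energy has SI base units: kg * m^2 / s^2
Pa does NOT reduce to kg * m^2 / s^2; a valid unit for energy would be e.g. J.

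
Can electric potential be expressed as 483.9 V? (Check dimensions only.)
Yes

electric potential has SI base units: kg * m^2 / (A * s^3)
V reduces to the same SI base units, so it is a valid unit for electric potential.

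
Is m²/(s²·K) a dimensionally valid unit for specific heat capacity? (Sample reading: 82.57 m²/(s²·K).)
Yes

specific heat capacity has SI base units: m^2 / (s^2 * K)
m²/(s²·K) reduces to the same SI base units, so it is a valid unit for specific heat capacity.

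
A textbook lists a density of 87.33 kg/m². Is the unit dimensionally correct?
No

density has SI base units: kg / m^3
kg/m² does NOT reduce to kg / m^3; a valid unit for density would be e.g. kg/m³.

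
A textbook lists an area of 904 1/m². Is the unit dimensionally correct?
No

area has SI base units: m^2
1/m² does NOT reduce to m^2; a valid unit for area would be e.g. m².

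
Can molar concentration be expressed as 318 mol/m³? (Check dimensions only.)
Yes

molar concentration has SI base units: mol / m^3
mol/m³ reduces to the same SI base units, so it is a valid unit for molar concentration.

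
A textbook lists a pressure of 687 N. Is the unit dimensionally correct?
No

pressure has SI base units: kg / (m * s^2)
N does NOT reduce to kg / (m * s^2); a valid unit for pressure would be e.g. Pa.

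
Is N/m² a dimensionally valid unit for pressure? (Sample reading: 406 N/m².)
Yes

pressure has SI base units: kg / (m * s^2)
N/m² reduces to the same SI base units, so it is a valid unit for pressure.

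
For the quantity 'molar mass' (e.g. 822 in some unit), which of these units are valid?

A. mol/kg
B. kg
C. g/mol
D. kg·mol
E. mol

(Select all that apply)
C

molar mass has SI base units: kg / mol

Checking each option against kg / mol:
  A. mol/kg: ✗ does not match
  B. kg: ✗ does not match
  C. g/mol: ✓ matches
  D. kg·mol: ✗ does not match
  E. mol: ✗ does not match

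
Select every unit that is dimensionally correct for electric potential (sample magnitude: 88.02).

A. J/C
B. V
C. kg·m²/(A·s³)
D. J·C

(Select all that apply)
A, B, C

electric potential has SI base units: kg * m^2 / (A * s^3)

Checking each option against kg * m^2 / (A * s^3):
  A. J/C: ✓ matches
  B. V: ✓ matches
  C. kg·m²/(A·s³): ✓ matches
  D. J·C: ✗ does not match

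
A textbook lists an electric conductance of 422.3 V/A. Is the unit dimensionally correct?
No

electric conductance has SI base units: A^2 * s^3 / (kg * m^2)
V/A does NOT reduce to A^2 * s^3 / (kg * m^2); a valid unit for electric conductance would be e.g. S.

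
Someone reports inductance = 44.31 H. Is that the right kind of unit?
Yes

inductance has SI base units: kg * m^2 / (A^2 * s^2)
H reduces to the same SI base units, so it is a valid unit for inductance.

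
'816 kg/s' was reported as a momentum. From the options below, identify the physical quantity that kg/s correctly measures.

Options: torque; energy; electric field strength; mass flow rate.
mass flow rate

momentum should have units dimensionally equivalent to kg * m / s (e.g. kg·m/s).
The given unit 'kg/s' reduces to kg / s. Of the listed options, that is the dimensionality of mass flow rate.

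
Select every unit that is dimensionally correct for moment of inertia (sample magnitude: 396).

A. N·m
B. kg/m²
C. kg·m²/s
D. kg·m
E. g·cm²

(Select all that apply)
E

moment of inertia has SI base units: kg * m^2

Checking each option against kg * m^2:
  A. N·m: ✗ does not match
  B. kg/m²: ✗ does not match
  C. kg·m²/s: ✗ does not match
  D. kg·m: ✗ does not match
  E. g·cm²: ✓ matches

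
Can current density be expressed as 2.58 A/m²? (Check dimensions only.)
Yes

current density has SI base units: A / m^2
A/m² reduces to the same SI base units, so it is a valid unit for current density.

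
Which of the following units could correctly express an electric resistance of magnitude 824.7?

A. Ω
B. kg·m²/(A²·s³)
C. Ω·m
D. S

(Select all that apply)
A, B

electric resistance has SI base units: kg * m^2 / (A^2 * s^3)

Checking each option against kg * m^2 / (A^2 * s^3):
  A. Ω: ✓ matches
  B. kg·m²/(A²·s³): ✓ matches
  C. Ω·m: ✗ does not match
  D. S: ✗ does not match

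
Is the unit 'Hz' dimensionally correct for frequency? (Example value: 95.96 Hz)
Yes

frequency has SI base units: 1 / s
Hz reduces to the same SI base units, so it is a valid unit for frequency.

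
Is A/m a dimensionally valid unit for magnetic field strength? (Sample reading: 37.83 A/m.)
Yes

magnetic field strength has SI base units: A / m
A/m reduces to the same SI base units, so it is a valid unit for magnetic field strength.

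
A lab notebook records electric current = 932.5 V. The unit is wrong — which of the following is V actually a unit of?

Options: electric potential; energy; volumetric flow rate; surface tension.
electric potential

electric current should have units dimensionally equivalent to A (e.g. A).
The given unit 'V' reduces to kg * m^2 / (A * s^3). Of the listed options, that is the dimensionality of electric potential.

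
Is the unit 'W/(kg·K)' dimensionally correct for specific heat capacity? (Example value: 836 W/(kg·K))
No

specific heat capacity has SI base units: m^2 / (s^2 * K)
W/(kg·K) does NOT reduce to m^2 / (s^2 * K); a valid unit for specific heat capacity would be e.g. J/(kg·K).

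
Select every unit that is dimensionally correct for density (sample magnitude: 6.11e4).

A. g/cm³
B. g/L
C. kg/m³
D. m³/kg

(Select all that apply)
A, B, C

density has SI base units: kg / m^3

Checking each option against kg / m^3:
  A. g/cm³: ✓ matches
  B. g/L: ✓ matches
  C. kg/m³: ✓ matches
  D. m³/kg: ✗ does not match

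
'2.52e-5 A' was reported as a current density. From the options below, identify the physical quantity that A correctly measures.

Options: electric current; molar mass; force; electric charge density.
electric current

current density should have units dimensionally equivalent to A / m^2 (e.g. A/m²).
The given unit 'A' reduces to A. Of the listed options, that is the dimensionality of electric current.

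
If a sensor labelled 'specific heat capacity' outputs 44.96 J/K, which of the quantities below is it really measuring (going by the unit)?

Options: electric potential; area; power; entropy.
entropy

specific heat capacity should have units dimensionally equivalent to m^2 / (s^2 * K) (e.g. J/(kg·K)).
The given unit 'J/K' reduces to kg * m^2 / (s^2 * K). Of the listed options, that is the dimensionality of entropy.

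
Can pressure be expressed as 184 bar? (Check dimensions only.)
Yes

pressure has SI base units: kg / (m * s^2)
bar reduces to the same SI base units, so it is a valid unit for pressure.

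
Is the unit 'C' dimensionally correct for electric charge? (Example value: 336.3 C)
Yes

electric charge has SI base units: A * s
C reduces to the same SI base units, so it is a valid unit for electric charge.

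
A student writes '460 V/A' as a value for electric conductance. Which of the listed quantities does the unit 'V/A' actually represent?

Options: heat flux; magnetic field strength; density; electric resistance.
electric resistance

electric conductance should have units dimensionally equivalent to A^2 * s^3 / (kg * m^2) (e.g. S).
The given unit 'V/A' reduces to kg * m^2 / (A^2 * s^3). Of the listed options, that is the dimensionality of electric resistance.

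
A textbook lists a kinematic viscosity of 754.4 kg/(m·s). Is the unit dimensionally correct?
No

kinematic viscosity has SI base units: m^2 / s
kg/(m·s) does NOT reduce to m^2 / s; a valid unit for kinematic viscosity would be e.g. m²/s.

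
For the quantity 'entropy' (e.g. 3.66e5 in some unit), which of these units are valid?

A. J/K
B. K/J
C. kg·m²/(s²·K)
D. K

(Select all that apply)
A, C

entropy has SI base units: kg * m^2 / (s^2 * K)

Checking each option against kg * m^2 / (s^2 * K):
  A. J/K: ✓ matches
  B. K/J: ✗ does not match
  C. kg·m²/(s²·K): ✓ matches
  D. K: ✗ does not match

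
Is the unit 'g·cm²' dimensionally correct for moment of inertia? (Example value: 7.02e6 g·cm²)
Yes

moment of inertia has SI base units: kg * m^2
g·cm² reduces to the same SI base units, so it is a valid unit for moment of inertia.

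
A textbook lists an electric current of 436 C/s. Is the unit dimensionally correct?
Yes

electric current has SI base units: A
C/s reduces to the same SI base units, so it is a valid unit for electric current.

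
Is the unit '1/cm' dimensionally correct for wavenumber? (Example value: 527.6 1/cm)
Yes

wavenumber has SI base units: 1 / m
1/cm reduces to the same SI base units, so it is a valid unit for wavenumber.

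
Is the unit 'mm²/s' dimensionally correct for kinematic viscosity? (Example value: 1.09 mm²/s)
Yes

kinematic viscosity has SI base units: m^2 / s
mm²/s reduces to the same SI base units, so it is a valid unit for kinematic viscosity.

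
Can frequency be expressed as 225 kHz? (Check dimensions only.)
Yes

frequency has SI base units: 1 / s
kHz reduces to the same SI base units, so it is a valid unit for frequency.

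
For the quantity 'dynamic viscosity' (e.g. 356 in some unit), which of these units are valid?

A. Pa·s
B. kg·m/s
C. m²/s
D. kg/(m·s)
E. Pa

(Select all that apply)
A, D

dynamic viscosity has SI base units: kg / (m * s)

Checking each option against kg / (m * s):
  A. Pa·s: ✓ matches
  B. kg·m/s: ✗ does not match
  C. m²/s: ✗ does not match
  D. kg/(m·s): ✓ matches
  E. Pa: ✗ does not match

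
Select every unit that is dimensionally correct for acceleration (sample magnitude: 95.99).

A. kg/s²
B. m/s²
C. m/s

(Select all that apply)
B

acceleration has SI base units: m / s^2

Checking each option against m / s^2:
  A. kg/s²: ✗ does not match
  B. m/s²: ✓ matches
  C. m/s: ✗ does not match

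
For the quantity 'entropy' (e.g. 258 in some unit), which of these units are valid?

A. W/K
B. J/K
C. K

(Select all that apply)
B

entropy has SI base units: kg * m^2 / (s^2 * K)

Checking each option against kg * m^2 / (s^2 * K):
  A. W/K: ✗ does not match
  B. J/K: ✓ matches
  C. K: ✗ does not match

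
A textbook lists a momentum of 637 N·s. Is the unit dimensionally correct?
Yes

momentum has SI base units: kg * m / s
N·s reduces to the same SI base units, so it is a valid unit for momentum.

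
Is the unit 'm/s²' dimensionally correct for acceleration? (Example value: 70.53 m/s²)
Yes

acceleration has SI base units: m / s^2
m/s² reduces to the same SI base units, so it is a valid unit for acceleration.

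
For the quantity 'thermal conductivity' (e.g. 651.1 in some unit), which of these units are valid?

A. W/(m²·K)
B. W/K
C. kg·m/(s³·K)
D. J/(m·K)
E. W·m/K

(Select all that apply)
C

thermal conductivity has SI base units: kg * m / (s^3 * K)

Checking each option against kg * m / (s^3 * K):
  A. W/(m²·K): ✗ does not match
  B. W/K: ✗ does not match
  C. kg·m/(s³·K): ✓ matches
  D. J/(m·K): ✗ does not match
  E. W·m/K: ✗ does not match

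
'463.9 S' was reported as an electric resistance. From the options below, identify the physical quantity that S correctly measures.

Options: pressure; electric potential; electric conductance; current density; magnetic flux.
electric conductance

electric resistance should have units dimensionally equivalent to kg * m^2 / (A^2 * s^3) (e.g. Ω).
The given unit 'S' reduces to A^2 * s^3 / (kg * m^2). Of the listed options, that is the dimensionality of electric conductance.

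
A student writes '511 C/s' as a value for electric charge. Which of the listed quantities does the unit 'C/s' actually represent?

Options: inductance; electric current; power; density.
electric current

electric charge should have units dimensionally equivalent to A * s (e.g. C).
The given unit 'C/s' reduces to A. Of the listed options, that is the dimensionality of electric current.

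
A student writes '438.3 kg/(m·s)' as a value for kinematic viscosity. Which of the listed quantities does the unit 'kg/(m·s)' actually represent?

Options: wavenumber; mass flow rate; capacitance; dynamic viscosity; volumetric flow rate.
dynamic viscosity

kinematic viscosity should have units dimensionally equivalent to m^2 / s (e.g. m²/s).
The given unit 'kg/(m·s)' reduces to kg / (m * s). Of the listed options, that is the dimensionality of dynamic viscosity.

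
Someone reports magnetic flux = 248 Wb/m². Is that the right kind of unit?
No

magnetic flux has SI base units: kg * m^2 / (A * s^2)
Wb/m² does NOT reduce to kg * m^2 / (A * s^2); a valid unit for magnetic flux would be e.g. Wb.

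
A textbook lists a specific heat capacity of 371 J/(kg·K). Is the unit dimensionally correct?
Yes

specific heat capacity has SI base units: m^2 / (s^2 * K)
J/(kg·K) reduces to the same SI base units, so it is a valid unit for specific heat capacity.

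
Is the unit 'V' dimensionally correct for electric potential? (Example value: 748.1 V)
Yes

electric potential has SI base units: kg * m^2 / (A * s^3)
V reduces to the same SI base units, so it is a valid unit for electric potential.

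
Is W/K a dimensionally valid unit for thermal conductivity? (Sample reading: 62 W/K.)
No

thermal conductivity has SI base units: kg * m / (s^3 * K)
W/K does NOT reduce to kg * m / (s^3 * K); a valid unit for thermal conductivity would be e.g. W/(m·K).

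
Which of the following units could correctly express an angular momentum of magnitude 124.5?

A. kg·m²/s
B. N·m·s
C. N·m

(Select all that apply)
A, B

angular momentum has SI base units: kg * m^2 / s

Checking each option against kg * m^2 / s:
  A. kg·m²/s: ✓ matches
  B. N·m·s: ✓ matches
  C. N·m: ✗ does not match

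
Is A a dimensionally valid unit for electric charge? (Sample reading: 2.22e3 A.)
No

electric charge has SI base units: A * s
A does NOT reduce to A * s; a valid unit for electric charge would be e.g. C.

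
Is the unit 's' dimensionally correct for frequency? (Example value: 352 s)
No

frequency has SI base units: 1 / s
s does NOT reduce to 1 / s; a valid unit for frequency would be e.g. Hz.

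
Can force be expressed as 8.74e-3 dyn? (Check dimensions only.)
Yes

force has SI base units: kg * m / s^2
dyn reduces to the same SI base units, so it is a valid unit for force.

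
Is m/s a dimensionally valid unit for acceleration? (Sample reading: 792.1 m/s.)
No

acceleration has SI base units: m / s^2
m/s does NOT reduce to m / s^2; a valid unit for acceleration would be e.g. m/s².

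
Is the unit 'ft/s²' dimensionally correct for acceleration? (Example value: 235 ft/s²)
Yes

acceleration has SI base units: m / s^2
ft/s² reduces to the same SI base units, so it is a valid unit for acceleration.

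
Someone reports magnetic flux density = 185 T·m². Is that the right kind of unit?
No

magnetic flux density has SI base units: kg / (A * s^2)
T·m² does NOT reduce to kg / (A * s^2); a valid unit for magnetic flux density would be e.g. T.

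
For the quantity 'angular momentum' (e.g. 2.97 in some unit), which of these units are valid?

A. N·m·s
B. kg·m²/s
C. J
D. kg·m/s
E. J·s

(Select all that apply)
A, B, E

angular momentum has SI base units: kg * m^2 / s

Checking each option against kg * m^2 / s:
  A. N·m·s: ✓ matches
  B. kg·m²/s: ✓ matches
  C. J: ✗ does not match
  D. kg·m/s: ✗ does not match
  E. J·s: ✓ matches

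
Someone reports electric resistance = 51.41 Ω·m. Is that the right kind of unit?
No

electric resistance has SI base units: kg * m^2 / (A^2 * s^3)
Ω·m does NOT reduce to kg * m^2 / (A^2 * s^3); a valid unit for electric resistance would be e.g. Ω.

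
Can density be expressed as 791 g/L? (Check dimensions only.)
Yes

density has SI base units: kg / m^3
g/L reduces to the same SI base units, so it is a valid unit for density.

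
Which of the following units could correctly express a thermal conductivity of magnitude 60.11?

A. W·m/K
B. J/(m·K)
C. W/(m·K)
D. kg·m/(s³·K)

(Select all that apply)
C, D

thermal conductivity has SI base units: kg * m / (s^3 * K)

Checking each option against kg * m / (s^3 * K):
  A. W·m/K: ✗ does not match
  B. J/(m·K): ✗ does not match
  C. W/(m·K): ✓ matches
  D. kg·m/(s³·K): ✓ matches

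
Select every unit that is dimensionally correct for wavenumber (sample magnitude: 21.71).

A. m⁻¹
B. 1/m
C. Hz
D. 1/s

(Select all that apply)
A, B

wavenumber has SI base units: 1 / m

Checking each option against 1 / m:
  A. m⁻¹: ✓ matches
  B. 1/m: ✓ matches
  C. Hz: ✗ does not match
  D. 1/s: ✗ does not match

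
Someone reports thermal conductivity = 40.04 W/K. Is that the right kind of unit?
No

thermal conductivity has SI base units: kg * m / (s^3 * K)
W/K does NOT reduce to kg * m / (s^3 * K); a valid unit for thermal conductivity would be e.g. W/(m·K).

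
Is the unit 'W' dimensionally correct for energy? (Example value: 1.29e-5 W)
No

energy has SI base units: kg * m^2 / s^2
W does NOT reduce to kg * m^2 / s^2; a valid unit for energy would be e.g. J.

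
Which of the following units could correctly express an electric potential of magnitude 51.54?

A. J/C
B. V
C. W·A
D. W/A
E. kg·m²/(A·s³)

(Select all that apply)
A, B, D, E

electric potential has SI base units: kg * m^2 / (A * s^3)

Checking each option against kg * m^2 / (A * s^3):
  A. J/C: ✓ matches
  B. V: ✓ matches
  C. W·A: ✗ does not match
  D. W/A: ✓ matches
  E. kg·m²/(A·s³): ✓ matches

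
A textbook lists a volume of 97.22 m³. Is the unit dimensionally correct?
Yes

volume has SI base units: m^3
m³ reduces to the same SI base units, so it is a valid unit for volume.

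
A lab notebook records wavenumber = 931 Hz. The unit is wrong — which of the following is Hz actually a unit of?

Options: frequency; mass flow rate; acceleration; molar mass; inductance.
frequency

wavenumber should have units dimensionally equivalent to 1 / m (e.g. 1/m).
The given unit 'Hz' reduces to 1 / s. Of the listed options, that is the dimensionality of frequency.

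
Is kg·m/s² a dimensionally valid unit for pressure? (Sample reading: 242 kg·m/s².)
No

pressure has SI base units: kg / (m * s^2)
kg·m/s² does NOT reduce to kg / (m * s^2); a valid unit for pressure would be e.g. Pa.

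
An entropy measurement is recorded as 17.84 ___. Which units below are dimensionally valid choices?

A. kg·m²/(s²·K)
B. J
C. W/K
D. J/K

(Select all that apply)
A, D

entropy has SI base units: kg * m^2 / (s^2 * K)

Checking each option against kg * m^2 / (s^2 * K):
  A. kg·m²/(s²·K): ✓ matches
  B. J: ✗ does not match
  C. W/K: ✗ does not match
  D. J/K: ✓ matches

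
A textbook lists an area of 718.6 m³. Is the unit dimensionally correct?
No

area has SI base units: m^2
m³ does NOT reduce to m^2; a valid unit for area would be e.g. m².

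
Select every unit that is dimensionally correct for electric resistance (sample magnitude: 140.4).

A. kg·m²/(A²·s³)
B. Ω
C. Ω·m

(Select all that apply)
A, B

electric resistance has SI base units: kg * m^2 / (A^2 * s^3)

Checking each option against kg * m^2 / (A^2 * s^3):
  A. kg·m²/(A²·s³): ✓ matches
  B. Ω: ✓ matches
  C. Ω·m: ✗ does not match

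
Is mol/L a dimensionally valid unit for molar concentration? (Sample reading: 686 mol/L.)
Yes

molar concentration has SI base units: mol / m^3
mol/L reduces to the same SI base units, so it is a valid unit for molar concentration.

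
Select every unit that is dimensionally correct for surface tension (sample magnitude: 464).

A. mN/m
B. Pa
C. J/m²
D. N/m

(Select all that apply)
A, C, D

surface tension has SI base units: kg / s^2

Checking each option against kg / s^2:
  A. mN/m: ✓ matches
  B. Pa: ✗ does not match
  C. J/m²: ✓ matches
  D. N/m: ✓ matches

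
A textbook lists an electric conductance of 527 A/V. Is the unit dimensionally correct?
Yes

electric conductance has SI base units: A^2 * s^3 / (kg * m^2)
A/V reduces to the same SI base units, so it is a valid unit for electric conductance.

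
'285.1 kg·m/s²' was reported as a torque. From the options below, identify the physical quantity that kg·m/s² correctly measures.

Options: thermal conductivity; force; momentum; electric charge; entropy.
force

torque should have units dimensionally equivalent to kg * m^2 / s^2 (e.g. N·m).
The given unit 'kg·m/s²' reduces to kg * m / s^2. Of the listed options, that is the dimensionality of force.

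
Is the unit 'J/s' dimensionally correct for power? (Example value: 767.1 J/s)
Yes

power has SI base units: kg * m^2 / s^3
J/s reduces to the same SI base units, so it is a valid unit for power.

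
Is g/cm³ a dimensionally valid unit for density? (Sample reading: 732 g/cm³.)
Yes

density has SI base units: kg / m^3
g/cm³ reduces to the same SI base units, so it is a valid unit for density.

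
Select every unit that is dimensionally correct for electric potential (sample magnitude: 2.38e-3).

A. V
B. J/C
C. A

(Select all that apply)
A, B

electric potential has SI base units: kg * m^2 / (A * s^3)

Checking each option against kg * m^2 / (A * s^3):
  A. V: ✓ matches
  B. J/C: ✓ matches
  C. A: ✗ does not match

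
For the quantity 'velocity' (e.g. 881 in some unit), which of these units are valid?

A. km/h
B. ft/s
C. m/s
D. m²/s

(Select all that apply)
A, B, C

velocity has SI base units: m / s

Checking each option against m / s:
  A. km/h: ✓ matches
  B. ft/s: ✓ matches
  C. m/s: ✓ matches
  D. m²/s: ✗ does not match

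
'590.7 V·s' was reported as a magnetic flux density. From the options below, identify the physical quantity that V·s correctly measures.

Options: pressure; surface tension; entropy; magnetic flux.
magnetic flux

magnetic flux density should have units dimensionally equivalent to kg / (A * s^2) (e.g. T).
The given unit 'V·s' reduces to kg * m^2 / (A * s^2). Of the listed options, that is the dimensionality of magnetic flux.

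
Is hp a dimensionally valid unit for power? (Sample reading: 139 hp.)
Yes

power has SI base units: kg * m^2 / s^3
hp reduces to the same SI base units, so it is a valid unit for power.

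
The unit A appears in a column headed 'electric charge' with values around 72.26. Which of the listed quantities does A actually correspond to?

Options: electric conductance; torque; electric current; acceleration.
electric current

electric charge should have units dimensionally equivalent to A * s (e.g. C).
The given unit 'A' reduces to A. Of the listed options, that is the dimensionality of electric current.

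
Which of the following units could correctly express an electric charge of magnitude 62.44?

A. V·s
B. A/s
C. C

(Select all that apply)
C

electric charge has SI base units: A * s

Checking each option against A * s:
  A. V·s: ✗ does not match
  B. A/s: ✗ does not match
  C. C: ✓ matches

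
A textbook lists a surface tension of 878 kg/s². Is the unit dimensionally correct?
Yes

surface tension has SI base units: kg / s^2
kg/s² reduces to the same SI base units, so it is a valid unit for surface tension.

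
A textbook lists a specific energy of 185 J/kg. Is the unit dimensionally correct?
Yes

specific energy has SI base units: m^2 / s^2
J/kg reduces to the same SI base units, so it is a valid unit for specific energy.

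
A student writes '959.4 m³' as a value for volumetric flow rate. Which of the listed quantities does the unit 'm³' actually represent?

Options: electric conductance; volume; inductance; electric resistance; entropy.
volume

volumetric flow rate should have units dimensionally equivalent to m^3 / s (e.g. m³/s).
The given unit 'm³' reduces to m^3. Of the listed options, that is the dimensionality of volume.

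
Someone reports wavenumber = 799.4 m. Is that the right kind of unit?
No

wavenumber has SI base units: 1 / m
m does NOT reduce to 1 / m; a valid unit for wavenumber would be e.g. 1/m.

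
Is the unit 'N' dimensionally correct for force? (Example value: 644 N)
Yes

force has SI base units: kg * m / s^2
N reduces to the same SI base units, so it is a valid unit for force.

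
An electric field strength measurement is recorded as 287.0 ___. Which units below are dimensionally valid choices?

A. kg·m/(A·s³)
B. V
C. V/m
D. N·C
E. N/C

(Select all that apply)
A, C, E

electric field strength has SI base units: kg * m / (A * s^3)

Checking each option against kg * m / (A * s^3):
  A. kg·m/(A·s³): ✓ matches
  B. V: ✗ does not match
  C. V/m: ✓ matches
  D. N·C: ✗ does not match
  E. N/C: ✓ matches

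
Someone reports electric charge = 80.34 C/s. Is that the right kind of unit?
No

electric charge has SI base units: A * s
C/s does NOT reduce to A * s; a valid unit for electric charge would be e.g. C.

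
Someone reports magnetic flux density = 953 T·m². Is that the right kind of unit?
No

magnetic flux density has SI base units: kg / (A * s^2)
T·m² does NOT reduce to kg / (A * s^2); a valid unit for magnetic flux density would be e.g. T.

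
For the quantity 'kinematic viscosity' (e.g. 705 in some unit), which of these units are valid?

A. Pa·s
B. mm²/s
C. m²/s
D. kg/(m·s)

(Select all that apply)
B, C

kinematic viscosity has SI base units: m^2 / s

Checking each option against m^2 / s:
  A. Pa·s: ✗ does not match
  B. mm²/s: ✓ matches
  C. m²/s: ✓ matches
  D. kg/(m·s): ✗ does not match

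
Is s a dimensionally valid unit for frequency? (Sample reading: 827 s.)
No

frequency has SI base units: 1 / s
s does NOT reduce to 1 / s; a valid unit for frequency would be e.g. Hz.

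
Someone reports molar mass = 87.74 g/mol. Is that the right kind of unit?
Yes

molar mass has SI base units: kg / mol
g/mol reduces to the same SI base units, so it is a valid unit for molar mass.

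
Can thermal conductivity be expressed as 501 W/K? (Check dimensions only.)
No

thermal conductivity has SI base units: kg * m / (s^3 * K)
W/K does NOT reduce to kg * m / (s^3 * K); a valid unit for thermal conductivity would be e.g. W/(m·K).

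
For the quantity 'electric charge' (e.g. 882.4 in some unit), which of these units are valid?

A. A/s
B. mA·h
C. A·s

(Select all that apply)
B, C

electric charge has SI base units: A * s

Checking each option against A * s:
  A. A/s: ✗ does not match
  B. mA·h: ✓ matches
  C. A·s: ✓ matches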